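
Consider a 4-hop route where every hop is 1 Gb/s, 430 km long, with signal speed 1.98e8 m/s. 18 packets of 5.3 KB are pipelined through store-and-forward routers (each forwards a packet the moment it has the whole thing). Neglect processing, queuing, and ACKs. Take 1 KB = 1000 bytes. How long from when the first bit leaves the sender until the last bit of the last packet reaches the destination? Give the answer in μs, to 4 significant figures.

9577 μs

Per-hop transmission t_tx = L/R = 42400/1000000000 = 42.4 μs.
Per-hop propagation t_prop = 430000/198000000 = 2171.72 μs.
Pipeline fill: first packet needs 4·t_tx to clear all hops; remaining 17 packets each add one t_tx.
Total = (4+18-1)·t_tx + 4·t_prop = 21·42.4 + 4·2171.72 = 9577 μs.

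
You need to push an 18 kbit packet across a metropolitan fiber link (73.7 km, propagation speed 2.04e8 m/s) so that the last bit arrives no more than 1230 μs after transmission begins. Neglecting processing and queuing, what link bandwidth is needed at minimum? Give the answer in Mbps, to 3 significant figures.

20.7 Mbps

Propagation delay = 73700 / 204000000 = 361.275 μs.
Transmission budget = 1230 − 361.275 = 868.725 μs.
R ≥ L / t_tx = 18000 bits / 0.000868725 s = 20.7 Mbps.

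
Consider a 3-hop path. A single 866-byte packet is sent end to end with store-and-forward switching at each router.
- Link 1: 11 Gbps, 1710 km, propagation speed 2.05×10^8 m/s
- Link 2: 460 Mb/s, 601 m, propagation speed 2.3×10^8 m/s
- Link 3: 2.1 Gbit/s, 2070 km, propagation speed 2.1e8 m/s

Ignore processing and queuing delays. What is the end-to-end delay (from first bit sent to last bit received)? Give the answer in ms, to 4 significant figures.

18.22 ms

L = 866 × 8 = 6928 bits.
Transmission delays (L/R per hop): 0.000629818, 0.0150609, 0.00329905 ms; sum = 0.0189897 ms.
Propagation delays (d/s per hop): 8.34146, 0.00261304, 9.85714 ms; sum = 18.2012 ms.
End-to-end = 18.22 ms.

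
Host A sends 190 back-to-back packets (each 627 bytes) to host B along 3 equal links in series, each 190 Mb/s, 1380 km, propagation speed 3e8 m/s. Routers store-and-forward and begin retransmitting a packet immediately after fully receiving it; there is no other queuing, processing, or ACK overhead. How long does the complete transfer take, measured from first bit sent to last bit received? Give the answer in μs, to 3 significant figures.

18900 μs

Per-hop transmission t_tx = L/R = 5016/190000000 = 26.4 μs.
Per-hop propagation t_prop = 1380000/300000000 = 4600 μs.
Pipeline fill: first packet needs 3·t_tx to clear all hops; remaining 189 packets each add one t_tx.
Total = (3+190-1)·t_tx + 3·t_prop = 192·26.4 + 3·4600 = 18900 μs.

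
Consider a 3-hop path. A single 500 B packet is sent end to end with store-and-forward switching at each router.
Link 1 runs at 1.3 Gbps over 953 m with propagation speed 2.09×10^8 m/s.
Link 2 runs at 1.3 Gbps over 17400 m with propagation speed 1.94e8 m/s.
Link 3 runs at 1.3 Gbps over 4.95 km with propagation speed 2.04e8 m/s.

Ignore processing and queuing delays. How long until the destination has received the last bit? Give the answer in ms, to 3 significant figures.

0.128 ms

L = 500 × 8 = 4000 bits.
Transmission delay per hop = L/R = 4000/1300000000 = 0.00307692 ms; 3 hops → 0.00923077 ms.
Propagation delays (d/s per hop): 0.00455981, 0.0896907, 0.0242647 ms; sum = 0.118515 ms.
End-to-end = 0.128 ms.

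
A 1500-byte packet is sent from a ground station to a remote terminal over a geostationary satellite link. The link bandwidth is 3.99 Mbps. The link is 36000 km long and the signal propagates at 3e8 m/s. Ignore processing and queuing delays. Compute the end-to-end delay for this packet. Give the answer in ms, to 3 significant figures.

L = 1500 × 8 = 12000 bits.
Transmission delay = L/R = 12000 / 3990000 = 3.00752 ms.
Propagation delay = d/s = 36000000 m / 300000000 m/s = 120 ms.
Total = 123 ms.

123 ms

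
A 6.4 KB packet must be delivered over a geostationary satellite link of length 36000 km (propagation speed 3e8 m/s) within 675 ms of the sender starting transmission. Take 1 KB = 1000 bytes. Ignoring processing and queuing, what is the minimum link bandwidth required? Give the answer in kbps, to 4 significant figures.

92.25 kbps

L = 51200 bits.
Propagation delay = 36000000 / 300000000 = 120 ms.
Transmission budget = 675 − 120 = 555 ms.
R ≥ L / t_tx = 51200 bits / 0.555 s = 92.25 kbps.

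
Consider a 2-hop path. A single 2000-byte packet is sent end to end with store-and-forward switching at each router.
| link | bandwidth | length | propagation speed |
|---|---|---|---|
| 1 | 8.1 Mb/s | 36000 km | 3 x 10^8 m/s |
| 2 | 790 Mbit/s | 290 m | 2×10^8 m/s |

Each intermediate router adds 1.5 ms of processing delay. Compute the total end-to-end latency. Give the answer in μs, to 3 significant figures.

123000 μs

L = 2000 × 8 = 16000 bits.
Transmission delays (L/R per hop): 1975.31, 20.2532 μs; sum = 1995.56 μs.
Propagation delays (d/s per hop): 120000, 1.45 μs; sum = 120001 μs.
Processing at 1 router(s): 1 × 1.5 ms = 1500 μs.
End-to-end = 123000 μs.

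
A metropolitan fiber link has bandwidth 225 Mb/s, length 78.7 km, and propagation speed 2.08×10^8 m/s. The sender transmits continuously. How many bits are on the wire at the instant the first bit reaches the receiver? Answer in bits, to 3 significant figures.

85100 bits

Propagation delay = 78700 / 208000000 = 0.000378365 s.
BDP = R × t_prop = 225000000 × 0.000378365 = 85132.2 bits.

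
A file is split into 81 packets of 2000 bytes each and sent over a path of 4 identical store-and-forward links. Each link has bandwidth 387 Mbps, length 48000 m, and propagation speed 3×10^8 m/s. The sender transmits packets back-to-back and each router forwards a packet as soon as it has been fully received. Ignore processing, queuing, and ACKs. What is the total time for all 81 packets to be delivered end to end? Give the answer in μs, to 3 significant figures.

Per-hop transmission t_tx = L/R = 16000/387000000 = 41.3437 μs.
Per-hop propagation t_prop = 48000/300000000 = 160 μs.
Pipeline fill: first packet needs 4·t_tx to clear all hops; remaining 80 packets each add one t_tx.
Total = (4+81-1)·t_tx + 4·t_prop = 84·41.3437 + 4·160 = 4110 μs.

4110 μs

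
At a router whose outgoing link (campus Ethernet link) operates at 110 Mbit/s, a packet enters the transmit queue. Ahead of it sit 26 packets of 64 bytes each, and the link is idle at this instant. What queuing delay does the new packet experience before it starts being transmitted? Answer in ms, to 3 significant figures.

0.121 ms

Each queued packet: L/R = 512/110000000 = 0.00465455 ms.
26 queued → 0.121018 ms.
Queuing delay = 0.121 ms.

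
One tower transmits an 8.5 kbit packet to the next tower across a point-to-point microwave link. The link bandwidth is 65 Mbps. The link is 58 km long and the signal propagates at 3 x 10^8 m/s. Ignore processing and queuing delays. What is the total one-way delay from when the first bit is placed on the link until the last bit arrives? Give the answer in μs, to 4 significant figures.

324.1 μs

L = 8500 bits.
Transmission delay = L/R = 8500 / 65000000 = 130.769 μs.
Propagation delay = d/s = 58000 m / 300000000 m/s = 193.333 μs.
Total = 324.1 μs.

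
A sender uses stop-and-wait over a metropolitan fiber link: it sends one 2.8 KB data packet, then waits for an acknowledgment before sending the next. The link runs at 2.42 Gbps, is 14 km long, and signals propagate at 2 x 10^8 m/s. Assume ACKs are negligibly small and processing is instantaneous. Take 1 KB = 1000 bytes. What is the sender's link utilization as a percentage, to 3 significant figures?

6.20 %

t_tx = L/R = 22400/2420000000 = 9.2562e-06 s.
t_prop = 14000/200000000 = 7e-05 s; RTT = 0.00014 s.
Cycle = t_tx + RTT = 0.000149256 s.
Utilization = t_tx / cycle = 9.2562e-06/0.000149256 = 6.20 %.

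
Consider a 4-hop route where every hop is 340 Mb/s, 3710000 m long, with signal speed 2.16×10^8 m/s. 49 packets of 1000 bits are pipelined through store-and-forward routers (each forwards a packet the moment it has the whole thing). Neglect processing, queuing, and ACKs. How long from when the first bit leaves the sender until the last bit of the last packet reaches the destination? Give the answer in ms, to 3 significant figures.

Per-hop transmission t_tx = L/R = 1000/340000000 = 0.00294118 ms.
Per-hop propagation t_prop = 3710000/216000000 = 17.1759 ms.
Pipeline fill: first packet needs 4·t_tx to clear all hops; remaining 48 packets each add one t_tx.
Total = (4+49-1)·t_tx + 4·t_prop = 52·0.00294118 + 4·17.1759 = 68.9 ms.

68.9 ms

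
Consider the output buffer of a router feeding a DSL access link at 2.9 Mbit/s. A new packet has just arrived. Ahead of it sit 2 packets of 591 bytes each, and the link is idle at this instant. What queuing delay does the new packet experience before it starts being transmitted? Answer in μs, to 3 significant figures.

3260 μs

Each queued packet: L/R = 4728/2900000 = 1630.34 μs.
2 queued → 3260.69 μs.
Queuing delay = 3260 μs.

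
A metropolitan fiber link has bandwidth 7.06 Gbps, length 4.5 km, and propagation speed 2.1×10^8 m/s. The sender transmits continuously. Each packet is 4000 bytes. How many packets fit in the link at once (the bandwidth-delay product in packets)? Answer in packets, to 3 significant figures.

Propagation delay = 4500 / 210000000 = 2.14286e-05 s.
BDP = R × t_prop = 7060000000 × 2.14286e-05 = 151286 bits.
In packets of 32000 bits: 4.73 packets.

4.73 packets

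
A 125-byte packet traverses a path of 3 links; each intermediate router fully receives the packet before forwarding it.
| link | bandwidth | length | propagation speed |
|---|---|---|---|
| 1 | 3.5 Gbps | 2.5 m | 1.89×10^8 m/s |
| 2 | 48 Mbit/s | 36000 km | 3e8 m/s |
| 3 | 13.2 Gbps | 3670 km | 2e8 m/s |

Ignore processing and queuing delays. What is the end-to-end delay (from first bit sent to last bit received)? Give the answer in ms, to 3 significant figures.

138 ms

L = 125 × 8 = 1000 bits.
Transmission delays (L/R per hop): 0.000285714, 0.0208333, 7.57576e-05 ms; sum = 0.0211948 ms.
Propagation delays (d/s per hop): 1.32275e-05, 120, 18.35 ms; sum = 138.35 ms.
End-to-end = 138 ms.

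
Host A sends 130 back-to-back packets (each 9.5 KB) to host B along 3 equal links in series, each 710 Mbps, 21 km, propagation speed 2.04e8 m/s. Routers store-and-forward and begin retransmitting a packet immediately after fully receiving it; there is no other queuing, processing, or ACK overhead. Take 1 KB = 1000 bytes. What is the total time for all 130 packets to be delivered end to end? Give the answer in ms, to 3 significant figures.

14.4 ms

Per-hop transmission t_tx = L/R = 76000/710000000 = 0.107042 ms.
Per-hop propagation t_prop = 21000/204000000 = 0.102941 ms.
Pipeline fill: first packet needs 3·t_tx to clear all hops; remaining 129 packets each add one t_tx.
Total = (3+130-1)·t_tx + 3·t_prop = 132·0.107042 + 3·0.102941 = 14.4 ms.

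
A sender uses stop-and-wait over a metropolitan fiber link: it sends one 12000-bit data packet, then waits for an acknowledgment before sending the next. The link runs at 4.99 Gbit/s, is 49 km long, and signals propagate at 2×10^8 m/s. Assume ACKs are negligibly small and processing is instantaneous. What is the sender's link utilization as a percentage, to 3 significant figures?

t_tx = L/R = 12000/4990000000 = 2.40481e-06 s.
t_prop = 49000/200000000 = 0.000245 s; RTT = 0.00049 s.
Cycle = t_tx + RTT = 0.000492405 s.
Utilization = t_tx / cycle = 2.40481e-06/0.000492405 = 0.488 %.

0.488 %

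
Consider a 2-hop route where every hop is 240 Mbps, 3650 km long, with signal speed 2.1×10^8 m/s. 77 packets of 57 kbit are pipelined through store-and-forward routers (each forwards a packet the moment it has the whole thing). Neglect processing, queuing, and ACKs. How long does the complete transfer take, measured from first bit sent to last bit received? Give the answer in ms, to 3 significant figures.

53.3 ms

Per-hop transmission t_tx = L/R = 57000/240000000 = 0.2375 ms.
Per-hop propagation t_prop = 3650000/210000000 = 17.381 ms.
Pipeline fill: first packet needs 2·t_tx to clear all hops; remaining 76 packets each add one t_tx.
Total = (2+77-1)·t_tx + 2·t_prop = 78·0.2375 + 2·17.381 = 53.3 ms.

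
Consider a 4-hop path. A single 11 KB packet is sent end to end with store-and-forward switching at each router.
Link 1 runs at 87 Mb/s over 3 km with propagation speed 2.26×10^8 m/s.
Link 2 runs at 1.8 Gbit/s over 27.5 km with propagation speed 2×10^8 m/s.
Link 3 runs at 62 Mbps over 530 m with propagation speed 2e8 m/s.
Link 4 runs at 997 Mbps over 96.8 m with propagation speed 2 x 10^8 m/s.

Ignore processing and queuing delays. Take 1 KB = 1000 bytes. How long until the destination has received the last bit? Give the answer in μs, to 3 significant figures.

L = 88000 bits.
Transmission delays (L/R per hop): 1011.49, 48.8889, 1419.35, 88.2648 μs; sum = 2568 μs.
Propagation delays (d/s per hop): 13.2743, 137.5, 2.65, 0.484 μs; sum = 153.908 μs.
End-to-end = 2720 μs.

2720 μs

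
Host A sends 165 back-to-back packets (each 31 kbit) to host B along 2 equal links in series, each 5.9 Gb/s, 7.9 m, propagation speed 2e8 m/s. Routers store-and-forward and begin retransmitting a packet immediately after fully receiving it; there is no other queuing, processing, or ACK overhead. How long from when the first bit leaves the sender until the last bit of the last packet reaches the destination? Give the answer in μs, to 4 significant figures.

872.3 μs

Per-hop transmission t_tx = L/R = 31000/5900000000 = 5.25424 μs.
Per-hop propagation t_prop = 7.9/200000000 = 0.0395 μs.
Pipeline fill: first packet needs 2·t_tx to clear all hops; remaining 164 packets each add one t_tx.
Total = (2+165-1)·t_tx + 2·t_prop = 166·5.25424 + 2·0.0395 = 872.3 μs.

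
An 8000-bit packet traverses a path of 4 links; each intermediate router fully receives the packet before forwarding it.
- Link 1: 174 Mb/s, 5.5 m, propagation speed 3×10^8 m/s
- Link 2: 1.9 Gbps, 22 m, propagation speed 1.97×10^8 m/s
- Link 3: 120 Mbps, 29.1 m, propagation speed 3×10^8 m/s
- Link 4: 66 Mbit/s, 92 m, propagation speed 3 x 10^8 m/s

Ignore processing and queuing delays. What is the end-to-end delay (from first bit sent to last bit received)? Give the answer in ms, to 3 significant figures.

Transmission delays (L/R per hop): 0.045977, 0.00421053, 0.0666667, 0.121212 ms; sum = 0.238066 ms.
Propagation delays (d/s per hop): 1.83333e-05, 0.000111675, 9.7e-05, 0.000306667 ms; sum = 0.000533675 ms.
End-to-end = 0.239 ms.

0.239 ms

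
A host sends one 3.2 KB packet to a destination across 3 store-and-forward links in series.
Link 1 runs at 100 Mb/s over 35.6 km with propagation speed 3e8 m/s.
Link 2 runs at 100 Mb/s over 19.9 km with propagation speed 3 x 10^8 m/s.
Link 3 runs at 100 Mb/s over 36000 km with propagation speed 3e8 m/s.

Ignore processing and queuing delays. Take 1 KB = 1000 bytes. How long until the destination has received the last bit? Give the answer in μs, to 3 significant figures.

121000 μs

L = 25600 bits.
Transmission delay per hop = L/R = 25600/100000000 = 256 μs; 3 hops → 768 μs.
Propagation delays (d/s per hop): 118.667, 66.3333, 120000 μs; sum = 120185 μs.
End-to-end = 121000 μs.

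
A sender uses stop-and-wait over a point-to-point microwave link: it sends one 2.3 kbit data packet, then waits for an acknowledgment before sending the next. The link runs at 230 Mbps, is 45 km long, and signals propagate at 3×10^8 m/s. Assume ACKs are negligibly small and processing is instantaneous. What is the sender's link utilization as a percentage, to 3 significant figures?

3.23 %

t_tx = L/R = 2300/230000000 = 1e-05 s.
t_prop = 45000/300000000 = 0.00015 s; RTT = 0.0003 s.
Cycle = t_tx + RTT = 0.00031 s.
Utilization = t_tx / cycle = 1e-05/0.00031 = 3.23 %.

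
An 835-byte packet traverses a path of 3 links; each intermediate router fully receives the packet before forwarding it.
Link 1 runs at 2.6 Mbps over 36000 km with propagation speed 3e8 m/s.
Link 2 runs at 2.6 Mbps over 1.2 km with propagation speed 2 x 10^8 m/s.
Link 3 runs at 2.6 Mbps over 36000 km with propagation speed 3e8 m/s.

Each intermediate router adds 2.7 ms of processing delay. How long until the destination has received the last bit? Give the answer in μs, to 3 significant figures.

253000 μs

L = 835 × 8 = 6680 bits.
Transmission delay per hop = L/R = 6680/2600000 = 2569.23 μs; 3 hops → 7707.69 μs.
Propagation delays (d/s per hop): 120000, 6, 120000 μs; sum = 240006 μs.
Processing at 2 router(s): 2 × 2.7 ms = 5400 μs.
End-to-end = 253000 μs.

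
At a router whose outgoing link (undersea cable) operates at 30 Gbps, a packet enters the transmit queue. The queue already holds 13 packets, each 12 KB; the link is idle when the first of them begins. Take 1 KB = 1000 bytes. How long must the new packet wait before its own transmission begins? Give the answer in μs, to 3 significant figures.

41.6 μs

Each queued packet: L/R = 96000/30000000000 = 3.2 μs.
13 queued → 41.6 μs.
Queuing delay = 41.6 μs.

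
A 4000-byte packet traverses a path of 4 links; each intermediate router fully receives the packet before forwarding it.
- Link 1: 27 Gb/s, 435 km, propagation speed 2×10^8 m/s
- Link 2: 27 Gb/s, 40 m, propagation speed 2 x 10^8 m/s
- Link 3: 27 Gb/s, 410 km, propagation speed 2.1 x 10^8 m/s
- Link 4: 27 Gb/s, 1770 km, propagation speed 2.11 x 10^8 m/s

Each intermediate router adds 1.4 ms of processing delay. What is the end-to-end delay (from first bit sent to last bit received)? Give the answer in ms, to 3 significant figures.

L = 4000 × 8 = 32000 bits.
Transmission delay per hop = L/R = 32000/27000000000 = 0.00118519 ms; 4 hops → 0.00474074 ms.
Propagation delays (d/s per hop): 2.175, 0.0002, 1.95238, 8.38863 ms; sum = 12.5162 ms.
Processing at 3 router(s): 3 × 1.4 ms = 4.2 ms.
End-to-end = 16.7 ms.

16.7 ms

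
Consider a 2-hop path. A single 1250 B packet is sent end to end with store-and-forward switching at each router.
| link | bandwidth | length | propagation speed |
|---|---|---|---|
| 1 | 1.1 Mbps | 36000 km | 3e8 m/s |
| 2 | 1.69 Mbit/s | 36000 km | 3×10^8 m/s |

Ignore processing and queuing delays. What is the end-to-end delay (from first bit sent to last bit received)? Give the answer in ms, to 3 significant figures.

255 ms

L = 1250 × 8 = 10000 bits.
Transmission delays (L/R per hop): 9.09091, 5.91716 ms; sum = 15.0081 ms.
Propagation delays (d/s per hop): 120, 120 ms; sum = 240 ms.
End-to-end = 255 ms.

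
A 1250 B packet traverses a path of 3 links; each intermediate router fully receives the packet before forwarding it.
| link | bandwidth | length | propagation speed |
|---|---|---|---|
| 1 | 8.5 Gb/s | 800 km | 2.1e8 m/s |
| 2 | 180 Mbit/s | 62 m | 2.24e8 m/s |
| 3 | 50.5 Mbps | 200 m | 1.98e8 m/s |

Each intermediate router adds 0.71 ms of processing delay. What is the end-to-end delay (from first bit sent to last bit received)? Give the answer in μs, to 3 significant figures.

L = 1250 × 8 = 10000 bits.
Transmission delays (L/R per hop): 1.17647, 55.5556, 198.02 μs; sum = 254.752 μs.
Propagation delays (d/s per hop): 3809.52, 0.276786, 1.0101 μs; sum = 3810.81 μs.
Processing at 2 router(s): 2 × 0.71 ms = 1420 μs.
End-to-end = 5490 μs.

5490 μs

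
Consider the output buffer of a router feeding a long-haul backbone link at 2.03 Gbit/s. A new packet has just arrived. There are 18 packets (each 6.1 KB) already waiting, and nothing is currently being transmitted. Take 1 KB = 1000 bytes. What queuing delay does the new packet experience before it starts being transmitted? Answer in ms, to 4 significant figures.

0.4327 ms

Each queued packet: L/R = 48800/2.03e+09 = 0.0240394 ms.
18 queued → 0.432709 ms.
Queuing delay = 0.4327 ms.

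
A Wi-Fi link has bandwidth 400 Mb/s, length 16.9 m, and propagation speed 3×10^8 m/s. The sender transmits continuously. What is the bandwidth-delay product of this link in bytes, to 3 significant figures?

Propagation delay = 16.9 / 300000000 = 5.63333e-08 s.
BDP = R × t_prop = 400000000 × 5.63333e-08 = 22.5333 bits.
In bytes: 22.5333/8 = 2.82 bytes.

2.82 bytes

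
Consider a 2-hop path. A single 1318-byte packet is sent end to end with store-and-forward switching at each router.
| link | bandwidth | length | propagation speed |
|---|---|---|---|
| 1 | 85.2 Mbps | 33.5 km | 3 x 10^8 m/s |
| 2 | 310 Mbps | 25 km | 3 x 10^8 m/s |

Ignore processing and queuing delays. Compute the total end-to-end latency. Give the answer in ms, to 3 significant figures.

0.353 ms

L = 1318 × 8 = 10544 bits.
Transmission delays (L/R per hop): 0.123756, 0.0340129 ms; sum = 0.157769 ms.
Propagation delays (d/s per hop): 0.111667, 0.0833333 ms; sum = 0.195 ms.
End-to-end = 0.353 ms.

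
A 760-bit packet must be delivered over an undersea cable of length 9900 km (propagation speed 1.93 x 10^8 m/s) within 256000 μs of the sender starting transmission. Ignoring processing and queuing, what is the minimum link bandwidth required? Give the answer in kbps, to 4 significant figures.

3.713 kbps

Propagation delay = 9900000 / 193000000 = 51295.3 μs.
Transmission budget = 256000 − 51295.3 = 204705 μs.
R ≥ L / t_tx = 760 bits / 0.204705 s = 3.713 kbps.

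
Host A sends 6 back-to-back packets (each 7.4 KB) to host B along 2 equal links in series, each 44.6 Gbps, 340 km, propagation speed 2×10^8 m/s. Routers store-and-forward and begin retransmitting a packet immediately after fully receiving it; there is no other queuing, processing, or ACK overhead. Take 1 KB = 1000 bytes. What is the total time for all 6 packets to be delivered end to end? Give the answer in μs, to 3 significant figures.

Per-hop transmission t_tx = L/R = 59200/44600000000 = 1.32735 μs.
Per-hop propagation t_prop = 340000/200000000 = 1700 μs.
Pipeline fill: first packet needs 2·t_tx to clear all hops; remaining 5 packets each add one t_tx.
Total = (2+6-1)·t_tx + 2·t_prop = 7·1.32735 + 2·1700 = 3410 μs.

3410 μs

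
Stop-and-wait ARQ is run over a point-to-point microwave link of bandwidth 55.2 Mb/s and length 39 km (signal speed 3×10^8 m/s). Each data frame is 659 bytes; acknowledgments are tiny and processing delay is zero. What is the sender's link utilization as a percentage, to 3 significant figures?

26.9 %

t_tx = L/R = 5272/55200000 = 9.55072e-05 s.
t_prop = 39000/300000000 = 0.00013 s; RTT = 0.00026 s.
Cycle = t_tx + RTT = 0.000355507 s.
Utilization = t_tx / cycle = 9.55072e-05/0.000355507 = 26.9 %.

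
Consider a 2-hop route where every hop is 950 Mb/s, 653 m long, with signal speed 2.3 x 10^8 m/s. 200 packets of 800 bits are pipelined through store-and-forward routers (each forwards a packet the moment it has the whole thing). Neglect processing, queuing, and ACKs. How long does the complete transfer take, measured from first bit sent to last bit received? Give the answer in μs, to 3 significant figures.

Per-hop transmission t_tx = L/R = 800/950000000 = 0.842105 μs.
Per-hop propagation t_prop = 653/2.3e+08 = 2.83913 μs.
Pipeline fill: first packet needs 2·t_tx to clear all hops; remaining 199 packets each add one t_tx.
Total = (2+200-1)·t_tx + 2·t_prop = 201·0.842105 + 2·2.83913 = 175 μs.

175 μs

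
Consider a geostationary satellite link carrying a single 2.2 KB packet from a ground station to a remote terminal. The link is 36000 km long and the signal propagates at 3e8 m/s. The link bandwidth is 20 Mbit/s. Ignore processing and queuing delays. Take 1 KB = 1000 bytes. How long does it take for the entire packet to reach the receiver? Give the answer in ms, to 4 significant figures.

120.9 ms

L = 17600 bits.
Transmission delay = L/R = 17600 / 20000000 = 0.88 ms.
Propagation delay = d/s = 36000000 m / 300000000 m/s = 120 ms.
Total = 120.9 ms.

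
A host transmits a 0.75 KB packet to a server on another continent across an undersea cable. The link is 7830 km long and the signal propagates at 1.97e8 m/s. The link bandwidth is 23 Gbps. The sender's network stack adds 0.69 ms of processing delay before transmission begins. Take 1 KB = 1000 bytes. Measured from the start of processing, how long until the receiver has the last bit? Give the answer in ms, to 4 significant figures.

40.44 ms

L = 6000 bits.
Transmission delay = L/R = 6000 / 23000000000 = 0.00026087 ms.
Propagation delay = d/s = 7830000 m / 197000000 m/s = 39.7462 ms.
Plus processing delay 0.69 ms = 0.69 ms.
Total = 40.44 ms.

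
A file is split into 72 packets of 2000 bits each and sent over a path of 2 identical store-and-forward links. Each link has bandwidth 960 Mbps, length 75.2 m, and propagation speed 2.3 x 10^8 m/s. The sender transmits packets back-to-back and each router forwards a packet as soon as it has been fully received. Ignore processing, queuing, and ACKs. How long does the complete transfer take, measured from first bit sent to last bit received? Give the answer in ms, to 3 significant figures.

0.153 ms

Per-hop transmission t_tx = L/R = 2000/960000000 = 0.00208333 ms.
Per-hop propagation t_prop = 75.2/2.3e+08 = 0.000326957 ms.
Pipeline fill: first packet needs 2·t_tx to clear all hops; remaining 71 packets each add one t_tx.
Total = (2+72-1)·t_tx + 2·t_prop = 73·0.00208333 + 2·0.000326957 = 0.153 ms.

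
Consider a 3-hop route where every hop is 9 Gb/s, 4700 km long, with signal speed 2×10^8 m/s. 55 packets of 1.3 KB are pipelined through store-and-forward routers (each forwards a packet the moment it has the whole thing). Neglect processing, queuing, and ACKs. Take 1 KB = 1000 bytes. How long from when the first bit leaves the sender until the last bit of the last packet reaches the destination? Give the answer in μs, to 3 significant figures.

Per-hop transmission t_tx = L/R = 10400/9000000000 = 1.15556 μs.
Per-hop propagation t_prop = 4700000/200000000 = 23500 μs.
Pipeline fill: first packet needs 3·t_tx to clear all hops; remaining 54 packets each add one t_tx.
Total = (3+55-1)·t_tx + 3·t_prop = 57·1.15556 + 3·23500 = 70600 μs.

70600 μs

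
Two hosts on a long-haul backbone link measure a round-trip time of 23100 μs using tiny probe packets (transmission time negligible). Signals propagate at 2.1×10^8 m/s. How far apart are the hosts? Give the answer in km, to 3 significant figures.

One-way propagation = RTT/2 = 11550 μs.
d = s × t = 210000000 × 0.01155 = 2430 km.

2430 km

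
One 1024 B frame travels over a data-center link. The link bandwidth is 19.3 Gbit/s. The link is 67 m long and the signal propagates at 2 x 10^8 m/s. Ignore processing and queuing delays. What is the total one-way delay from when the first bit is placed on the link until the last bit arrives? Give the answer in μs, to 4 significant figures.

L = 1024 × 8 = 8192 bits.
Transmission delay = L/R = 8192 / 19300000000 = 0.424456 μs.
Propagation delay = d/s = 67 m / 200000000 m/s = 0.335 μs.
Total = 0.7595 μs.

0.7595 μs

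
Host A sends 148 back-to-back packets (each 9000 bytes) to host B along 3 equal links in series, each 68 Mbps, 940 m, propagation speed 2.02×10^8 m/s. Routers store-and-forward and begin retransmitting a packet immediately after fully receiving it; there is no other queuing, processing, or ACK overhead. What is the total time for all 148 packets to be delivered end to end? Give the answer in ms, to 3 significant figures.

Per-hop transmission t_tx = L/R = 72000/68000000 = 1.05882 ms.
Per-hop propagation t_prop = 940/202000000 = 0.00465347 ms.
Pipeline fill: first packet needs 3·t_tx to clear all hops; remaining 147 packets each add one t_tx.
Total = (3+148-1)·t_tx + 3·t_prop = 150·1.05882 + 3·0.00465347 = 159 ms.

159 ms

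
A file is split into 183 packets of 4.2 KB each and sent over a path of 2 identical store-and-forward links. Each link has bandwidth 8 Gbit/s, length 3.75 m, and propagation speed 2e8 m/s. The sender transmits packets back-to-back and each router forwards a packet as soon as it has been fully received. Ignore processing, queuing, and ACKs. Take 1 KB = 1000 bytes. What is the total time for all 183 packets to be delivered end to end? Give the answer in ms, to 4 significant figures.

0.7728 ms

Per-hop transmission t_tx = L/R = 33600/8000000000 = 0.0042 ms.
Per-hop propagation t_prop = 3.75/200000000 = 1.875e-05 ms.
Pipeline fill: first packet needs 2·t_tx to clear all hops; remaining 182 packets each add one t_tx.
Total = (2+183-1)·t_tx + 2·t_prop = 184·0.0042 + 2·1.875e-05 = 0.7728 ms.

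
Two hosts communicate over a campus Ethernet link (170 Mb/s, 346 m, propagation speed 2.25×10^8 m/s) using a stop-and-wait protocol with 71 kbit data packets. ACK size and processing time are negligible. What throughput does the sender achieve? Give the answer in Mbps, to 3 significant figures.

169 Mbps

t_tx = L/R = 71000/170000000 = 0.000417647 s.
t_prop = 346/225000000 = 1.53778e-06 s; RTT = 3.07556e-06 s.
Cycle = t_tx + RTT = 0.000420723 s.
Throughput = L / cycle = 71000 / 0.000420723 = 169 Mbps.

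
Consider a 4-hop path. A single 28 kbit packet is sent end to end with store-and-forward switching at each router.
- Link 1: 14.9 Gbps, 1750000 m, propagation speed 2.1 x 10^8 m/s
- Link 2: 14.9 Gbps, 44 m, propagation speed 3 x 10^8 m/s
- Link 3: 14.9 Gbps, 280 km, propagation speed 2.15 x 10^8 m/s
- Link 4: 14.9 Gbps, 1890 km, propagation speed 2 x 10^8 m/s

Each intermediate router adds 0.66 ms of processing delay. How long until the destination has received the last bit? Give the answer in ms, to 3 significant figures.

L = 28000 bits.
Transmission delay per hop = L/R = 28000/14900000000 = 0.00187919 ms; 4 hops → 0.00751678 ms.
Propagation delays (d/s per hop): 8.33333, 0.000146667, 1.30233, 9.45 ms; sum = 19.0858 ms.
Processing at 3 router(s): 3 × 0.66 ms = 1.98 ms.
End-to-end = 21.1 ms.

21.1 ms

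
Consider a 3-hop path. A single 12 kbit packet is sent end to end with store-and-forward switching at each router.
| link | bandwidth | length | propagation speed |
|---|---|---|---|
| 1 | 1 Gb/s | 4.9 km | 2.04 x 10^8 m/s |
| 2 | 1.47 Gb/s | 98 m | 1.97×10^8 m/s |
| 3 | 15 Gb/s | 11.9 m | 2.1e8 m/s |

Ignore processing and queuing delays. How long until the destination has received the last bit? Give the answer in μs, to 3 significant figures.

45.5 μs

L = 12000 bits.
Transmission delays (L/R per hop): 12, 8.16327, 0.8 μs; sum = 20.9633 μs.
Propagation delays (d/s per hop): 24.0196, 0.497462, 0.0566667 μs; sum = 24.5737 μs.
End-to-end = 45.5 μs.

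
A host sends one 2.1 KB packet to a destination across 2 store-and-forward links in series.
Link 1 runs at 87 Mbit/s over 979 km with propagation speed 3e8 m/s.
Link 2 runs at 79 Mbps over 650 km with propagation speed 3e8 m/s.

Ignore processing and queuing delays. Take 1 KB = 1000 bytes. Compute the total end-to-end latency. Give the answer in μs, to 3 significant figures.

L = 16800 bits.
Transmission delays (L/R per hop): 193.103, 212.658 μs; sum = 405.762 μs.
Propagation delays (d/s per hop): 3263.33, 2166.67 μs; sum = 5430 μs.
End-to-end = 5840 μs.

5840 μs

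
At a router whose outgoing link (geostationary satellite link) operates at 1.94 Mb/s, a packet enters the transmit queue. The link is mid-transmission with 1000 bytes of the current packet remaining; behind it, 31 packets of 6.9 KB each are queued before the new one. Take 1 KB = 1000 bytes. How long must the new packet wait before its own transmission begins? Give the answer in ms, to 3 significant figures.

886 ms

Each queued packet: L/R = 55200/1940000 = 28.4536 ms.
31 queued → 882.062 ms.
Plus remaining 8000 bits of current packet: 4.12371 ms.
Queuing delay = 886 ms.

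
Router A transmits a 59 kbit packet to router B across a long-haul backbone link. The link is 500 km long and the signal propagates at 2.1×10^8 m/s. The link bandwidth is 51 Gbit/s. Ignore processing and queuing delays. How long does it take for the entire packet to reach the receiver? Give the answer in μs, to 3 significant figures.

2380 μs

L = 59000 bits.
Transmission delay = L/R = 59000 / 51000000000 = 1.15686 μs.
Propagation delay = d/s = 500000 m / 210000000 m/s = 2380.95 μs.
Total = 2380 μs.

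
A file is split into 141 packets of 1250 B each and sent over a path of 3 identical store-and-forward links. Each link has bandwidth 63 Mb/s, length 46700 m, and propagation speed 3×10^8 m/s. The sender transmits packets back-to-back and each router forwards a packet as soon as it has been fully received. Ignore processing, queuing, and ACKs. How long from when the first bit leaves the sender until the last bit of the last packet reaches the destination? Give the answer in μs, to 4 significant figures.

Per-hop transmission t_tx = L/R = 10000/63000000 = 158.73 μs.
Per-hop propagation t_prop = 46700/300000000 = 155.667 μs.
Pipeline fill: first packet needs 3·t_tx to clear all hops; remaining 140 packets each add one t_tx.
Total = (3+141-1)·t_tx + 3·t_prop = 143·158.73 + 3·155.667 = 23170 μs.

23170 μs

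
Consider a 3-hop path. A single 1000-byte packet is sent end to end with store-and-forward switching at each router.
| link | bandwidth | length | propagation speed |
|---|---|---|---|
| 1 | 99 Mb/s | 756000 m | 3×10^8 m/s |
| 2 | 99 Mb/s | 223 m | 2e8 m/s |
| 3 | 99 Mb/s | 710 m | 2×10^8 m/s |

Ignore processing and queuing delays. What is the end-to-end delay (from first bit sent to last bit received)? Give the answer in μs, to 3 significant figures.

2770 μs

L = 1000 × 8 = 8000 bits.
Transmission delay per hop = L/R = 8000/99000000 = 80.8081 μs; 3 hops → 242.424 μs.
Propagation delays (d/s per hop): 2520, 1.115, 3.55 μs; sum = 2524.67 μs.
End-to-end = 2770 μs.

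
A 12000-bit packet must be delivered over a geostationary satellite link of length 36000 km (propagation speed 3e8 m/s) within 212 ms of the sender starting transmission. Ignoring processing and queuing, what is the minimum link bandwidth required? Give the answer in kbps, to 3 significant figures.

Propagation delay = 36000000 / 300000000 = 120 ms.
Transmission budget = 212 − 120 = 92 ms.
R ≥ L / t_tx = 12000 bits / 0.092 s = 130 kbps.

130 kbps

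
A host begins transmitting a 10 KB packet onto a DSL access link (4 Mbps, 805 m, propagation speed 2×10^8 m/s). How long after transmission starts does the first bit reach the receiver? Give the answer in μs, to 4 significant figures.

First bit experiences only propagation delay: d/s = 805/200000000 = 4.025 μs.

4.025 μs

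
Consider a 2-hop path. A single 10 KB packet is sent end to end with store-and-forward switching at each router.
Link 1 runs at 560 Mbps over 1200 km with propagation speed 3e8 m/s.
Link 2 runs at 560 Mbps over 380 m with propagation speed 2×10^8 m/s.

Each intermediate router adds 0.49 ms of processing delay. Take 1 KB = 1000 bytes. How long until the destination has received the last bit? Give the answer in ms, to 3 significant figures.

4.78 ms

L = 80000 bits.
Transmission delay per hop = L/R = 80000/560000000 = 0.142857 ms; 2 hops → 0.285714 ms.
Propagation delays (d/s per hop): 4, 0.0019 ms; sum = 4.0019 ms.
Processing at 1 router(s): 1 × 0.49 ms = 0.49 ms.
End-to-end = 4.78 ms.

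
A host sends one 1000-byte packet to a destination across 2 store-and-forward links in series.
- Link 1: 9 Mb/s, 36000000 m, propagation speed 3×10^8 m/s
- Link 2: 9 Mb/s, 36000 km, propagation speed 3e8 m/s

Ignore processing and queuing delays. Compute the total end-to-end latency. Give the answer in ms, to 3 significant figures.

242 ms

L = 1000 × 8 = 8000 bits.
Transmission delay per hop = L/R = 8000/9000000 = 0.888889 ms; 2 hops → 1.77778 ms.
Propagation delays (d/s per hop): 120, 120 ms; sum = 240 ms.
End-to-end = 242 ms.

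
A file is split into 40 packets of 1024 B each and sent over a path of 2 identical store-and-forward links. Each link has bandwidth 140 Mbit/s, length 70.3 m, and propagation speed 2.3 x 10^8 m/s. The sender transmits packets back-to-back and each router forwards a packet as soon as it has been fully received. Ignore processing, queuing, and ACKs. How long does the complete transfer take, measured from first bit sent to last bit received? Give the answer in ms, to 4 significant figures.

Per-hop transmission t_tx = L/R = 8192/140000000 = 0.0585143 ms.
Per-hop propagation t_prop = 70.3/2.3e+08 = 0.000305652 ms.
Pipeline fill: first packet needs 2·t_tx to clear all hops; remaining 39 packets each add one t_tx.
Total = (2+40-1)·t_tx + 2·t_prop = 41·0.0585143 + 2·0.000305652 = 2.400 ms.

2.400 ms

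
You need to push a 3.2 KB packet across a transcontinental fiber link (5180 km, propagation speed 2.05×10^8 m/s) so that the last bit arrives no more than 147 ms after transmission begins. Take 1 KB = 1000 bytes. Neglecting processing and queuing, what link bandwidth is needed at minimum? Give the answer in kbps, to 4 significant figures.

L = 25600 bits.
Propagation delay = 5180000 / 2.05e+08 = 25.2683 ms.
Transmission budget = 147 − 25.2683 = 121.732 ms.
R ≥ L / t_tx = 25600 bits / 0.121732 s = 210.3 kbps.

210.3 kbps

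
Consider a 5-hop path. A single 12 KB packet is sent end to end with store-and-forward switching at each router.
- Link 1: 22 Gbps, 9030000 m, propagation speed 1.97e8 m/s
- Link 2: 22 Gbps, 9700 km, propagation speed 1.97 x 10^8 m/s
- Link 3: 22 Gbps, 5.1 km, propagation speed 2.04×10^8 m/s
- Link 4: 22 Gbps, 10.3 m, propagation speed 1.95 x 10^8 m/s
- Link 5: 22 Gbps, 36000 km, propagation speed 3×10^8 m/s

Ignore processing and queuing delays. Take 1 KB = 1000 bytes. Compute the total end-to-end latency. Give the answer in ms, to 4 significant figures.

215.1 ms

L = 96000 bits.
Transmission delay per hop = L/R = 96000/22000000000 = 0.00436364 ms; 5 hops → 0.0218182 ms.
Propagation delays (d/s per hop): 45.8376, 49.2386, 0.025, 5.28205e-05, 120 ms; sum = 215.101 ms.
End-to-end = 215.1 ms.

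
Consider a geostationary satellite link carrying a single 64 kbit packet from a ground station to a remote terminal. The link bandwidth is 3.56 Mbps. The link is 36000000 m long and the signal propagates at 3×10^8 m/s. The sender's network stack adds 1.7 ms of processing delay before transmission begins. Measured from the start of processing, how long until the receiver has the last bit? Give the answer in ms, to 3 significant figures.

L = 64000 bits.
Transmission delay = L/R = 64000 / 3560000 = 17.9775 ms.
Propagation delay = d/s = 36000000 m / 300000000 m/s = 120 ms.
Plus processing delay 1.7 ms = 1.7 ms.
Total = 140 ms.

140 ms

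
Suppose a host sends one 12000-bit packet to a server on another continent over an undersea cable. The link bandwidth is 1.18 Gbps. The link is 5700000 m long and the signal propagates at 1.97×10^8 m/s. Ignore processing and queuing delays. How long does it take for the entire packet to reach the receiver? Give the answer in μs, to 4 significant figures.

28940 μs

Transmission delay = L/R = 12000 / 1180000000 = 10.1695 μs.
Propagation delay = d/s = 5700000 m / 197000000 m/s = 28934 μs.
Total = 28940 μs.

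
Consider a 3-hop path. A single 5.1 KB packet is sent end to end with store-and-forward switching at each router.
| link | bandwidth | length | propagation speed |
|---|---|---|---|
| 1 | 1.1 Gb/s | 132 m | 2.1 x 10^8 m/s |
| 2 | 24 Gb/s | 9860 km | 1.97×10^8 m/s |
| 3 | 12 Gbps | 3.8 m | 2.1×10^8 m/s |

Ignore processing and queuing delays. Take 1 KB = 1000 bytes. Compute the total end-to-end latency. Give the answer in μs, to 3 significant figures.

L = 40800 bits.
Transmission delays (L/R per hop): 37.0909, 1.7, 3.4 μs; sum = 42.1909 μs.
Propagation delays (d/s per hop): 0.628571, 50050.8, 0.0180952 μs; sum = 50051.4 μs.
End-to-end = 50100 μs.

50100 μs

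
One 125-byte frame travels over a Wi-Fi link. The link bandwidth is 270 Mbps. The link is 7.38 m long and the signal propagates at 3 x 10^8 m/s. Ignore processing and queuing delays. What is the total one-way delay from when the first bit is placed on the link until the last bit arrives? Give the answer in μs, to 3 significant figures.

3.73 μs

L = 125 × 8 = 1000 bits.
Transmission delay = L/R = 1000 / 270000000 = 3.7037 μs.
Propagation delay = d/s = 7.38 m / 300000000 m/s = 0.0246 μs.
Total = 3.73 μs.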